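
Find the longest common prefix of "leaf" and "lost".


Word 1: "leaf"
Word 2: "lost"
Comparing from start:
  Pos 0: 'l' == 'l'
  Pos 1: 'e' != 'o' (stop)
LCP = "l" (length 1)


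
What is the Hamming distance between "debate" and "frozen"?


Comparing character by character (same length = 6):
  Pos 0: 'd' vs 'f' !=
  Pos 1: 'e' vs 'r' !=
  Pos 2: 'b' vs 'o' !=
  Pos 3: 'a' vs 'z' !=
  Pos 4: 't' vs 'e' !=
  Pos 5: 'e' vs 'n' !=
Hamming distance = 6


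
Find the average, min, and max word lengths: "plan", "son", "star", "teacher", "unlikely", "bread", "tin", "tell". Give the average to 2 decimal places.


Lengths: "plan"=4, "son"=3, "star"=4, "teacher"=7, "unlikely"=8, "bread"=5, "tin"=3, "tell"=4
Sum = 38, Count = 8
Average = 38/8 = 4.75
= avg=4.75, min=3, max=8


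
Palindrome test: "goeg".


Word: "goeg"
Reversed: "geog"
Forward == Backward? goeg != geog
Palindrome = No


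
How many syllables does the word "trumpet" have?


Word: "trumpet"
Syllable breakdown: trum · pet
Counting: 2 parts
= 2 syllables


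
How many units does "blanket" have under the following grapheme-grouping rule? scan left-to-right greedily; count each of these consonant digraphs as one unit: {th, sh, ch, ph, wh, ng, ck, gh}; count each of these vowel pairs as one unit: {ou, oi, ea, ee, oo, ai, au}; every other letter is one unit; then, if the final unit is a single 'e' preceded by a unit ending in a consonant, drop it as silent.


Word: "blanket" (7 letters)
Left-to-right scan:
  [1] 'b' (letter)
  [2] 'l' (letter)
  [3] 'a' (letter)
  [4] 'n' (letter)
  [5] 'k' (letter)
  [6] 'e' (letter)
  [7] 't' (letter)
Units from scan: 7
Sound units = 7 units


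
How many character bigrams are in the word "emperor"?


Word: "emperor" (length 7)
Number of 2-grams = length - 2 + 1 = 7 - 2 + 1
= 6


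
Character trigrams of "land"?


Word: "land" (length 4)
Number of trigrams = 4 - 3 + 1 = 2
  Position 0: "lan"
  Position 1: "and"
Trigrams = "lan", "and"


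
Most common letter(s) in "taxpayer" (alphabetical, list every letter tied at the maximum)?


Word: "taxpayer"
Letter counts:
  'a': 2
  'e': 1
  'p': 1
  'r': 1
  't': 1
  'x': 1
  'y': 1
Maximum count = 2
Most frequent = 'a' (2 times each)


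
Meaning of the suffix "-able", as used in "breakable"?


Suffix: -able
Example: breakable = break + -able
Meaning = capable of


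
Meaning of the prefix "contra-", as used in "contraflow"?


Prefix: contra-
Example: contraflow (contra- + flow)
Meaning = against


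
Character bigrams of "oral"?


Word: "oral" (length 4)
Number of bigrams = 4 - 2 + 1 = 3
  Position 0: "or"
  Position 1: "ra"
  Position 2: "al"
Bigrams = "or", "ra", "al"


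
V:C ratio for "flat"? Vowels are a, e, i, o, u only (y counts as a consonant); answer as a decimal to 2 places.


Word: "flat"
Vowels (a,e,i,o,u): 1
Consonants: 3
Ratio = 1/3
= 0.33


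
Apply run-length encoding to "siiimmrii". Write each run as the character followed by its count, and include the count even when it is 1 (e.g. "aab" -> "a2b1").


String: "siiimmrii"
Scanning for consecutive runs:
  's' x 1
  'i' x 3
  'm' x 2
  'r' x 1
  'i' x 2
RLE = "s1i3m2r1i2"


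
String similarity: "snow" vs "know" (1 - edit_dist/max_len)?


Word 1: "snow" (length 4)
Word 2: "know" (length 4)
One optimal edit sequence:
  1. substitute 's' -> 'k'  (+1)
  2. keep 'n'
  3. keep 'o'
  4. keep 'w'
Edit distance = 1
Max length = max(4, 4) = 4
Similarity = 1 - 1/4
= 0.7500


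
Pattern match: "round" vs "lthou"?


Pattern of "round": [0, 1, 2, 3, 4]
Pattern of "lthou": [0, 1, 2, 3, 4]
Patterns match
Same pattern = Yes


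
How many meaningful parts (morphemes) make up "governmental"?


Word: "governmental"
Morphemes: govern / -ment / -al
Each morpheme carries meaning
= 3 morphemes


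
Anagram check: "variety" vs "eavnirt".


Word 1: "variety" → sorted: aeirtvy
Word 2: "eavnirt" → sorted: aeinrtv
Same letters? aeirtvy != aeinrtv
Anagram = No


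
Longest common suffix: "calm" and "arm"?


Word 1: "calm"
Word 2: "arm"
Comparing from end:
  Pos -1: 'm' == 'm'
  Pos -2: 'l' != 'r' (stop)
LCS = "m" (length 1)


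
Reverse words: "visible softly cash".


Original: "visible softly cash"
Words (1..n): visible | softly | cash
Reversed (n..1): cash | softly | visible
Result = "cash softly visible"


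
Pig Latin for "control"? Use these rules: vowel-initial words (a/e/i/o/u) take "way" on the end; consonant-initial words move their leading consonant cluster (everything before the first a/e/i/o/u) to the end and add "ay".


Word: "control"
Starts with consonant(s) → move to end, add 'ay'
Consonant cluster: "c"
Pig Latin = "ontrolcay"


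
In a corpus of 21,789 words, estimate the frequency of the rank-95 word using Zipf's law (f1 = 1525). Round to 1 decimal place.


Zipf's law: f(r) = f(1) / r
f(1) = 1525
f(95) = 1525 / 95
= 16.1 occurrences


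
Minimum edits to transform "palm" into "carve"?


Word 1: "palm" (length 4)
Word 2: "carve" (length 5)
One optimal edit sequence (insert/delete/substitute each cost 1):
  1. substitute 'p' -> 'c'  (+1)
  2. keep 'a'
  3. insert 'r'  (+1)
  4. substitute 'l' -> 'v'  (+1)
  5. substitute 'm' -> 'e'  (+1)
Total edit operations: 4
Edit distance = 4


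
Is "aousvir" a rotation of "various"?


Word: "various", Candidate: "aousvir"
Method: check if candidate is substring of word+word
"variousvarious" contains "aousvir"? No
Is rotation = No


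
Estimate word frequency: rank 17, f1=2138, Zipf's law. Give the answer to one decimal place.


Zipf's law: f(r) = f(1) / r
f(1) = 2138
f(17) = 2138 / 17
= 125.8 occurrences


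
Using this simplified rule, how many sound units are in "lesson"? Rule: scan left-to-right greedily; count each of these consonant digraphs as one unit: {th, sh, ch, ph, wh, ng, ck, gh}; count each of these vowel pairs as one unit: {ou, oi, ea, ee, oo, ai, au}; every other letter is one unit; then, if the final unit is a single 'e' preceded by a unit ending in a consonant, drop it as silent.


Word: "lesson" (6 letters)
Left-to-right scan:
  [1] 'l' (letter)
  [2] 'e' (letter)
  [3] 's' (letter)
  [4] 's' (letter)
  [5] 'o' (letter)
  [6] 'n' (letter)
Units from scan: 6
Sound units = 6 units


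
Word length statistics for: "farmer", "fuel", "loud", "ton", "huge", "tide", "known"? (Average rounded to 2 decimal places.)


Lengths: "farmer"=6, "fuel"=4, "loud"=4, "ton"=3, "huge"=4, "tide"=4, "known"=5
Sum = 30, Count = 7
Average = 30/7 = 4.29
= avg=4.29, min=3, max=6


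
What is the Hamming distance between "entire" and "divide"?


Comparing character by character (same length = 6):
  Pos 0: 'e' vs 'd' !=
  Pos 1: 'n' vs 'i' !=
  Pos 2: 't' vs 'v' !=
  Pos 3: 'i' vs 'i' =
  Pos 4: 'r' vs 'd' !=
  Pos 5: 'e' vs 'e' =
Hamming distance = 4


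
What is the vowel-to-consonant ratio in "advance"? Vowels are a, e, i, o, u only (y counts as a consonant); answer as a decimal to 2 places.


Word: "advance"
Vowels (a,e,i,o,u): 3
Consonants: 4
Ratio = 3/4
= 0.75


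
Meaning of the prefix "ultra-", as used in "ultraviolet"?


Prefix: ultra-
As in: ultraviolet -> ultra- + violet
Meaning = beyond


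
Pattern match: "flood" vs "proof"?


Pattern of "flood": [0, 1, 2, 2, 3]
Pattern of "proof": [0, 1, 2, 2, 3]
Patterns match
Same pattern = Yes


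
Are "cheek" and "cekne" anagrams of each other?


Word 1: "cheek" → sorted: ceehk
Word 2: "cekne" → sorted: ceekn
Same letters? ceehk != ceekn
Anagram = No


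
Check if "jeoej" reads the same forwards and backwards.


Word: "jeoej"
Reversed: "jeoej"
Forward == Backward? jeoej == jeoej
Palindrome = Yes


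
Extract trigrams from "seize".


Word: "seize" (length 5)
Number of trigrams = 5 - 3 + 1 = 3
  Position 0: "sei"
  Position 1: "eiz"
  Position 2: "ize"
Trigrams = "sei", "eiz", "ize"


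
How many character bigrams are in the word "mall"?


Word: "mall" (length 4)
Number of 2-grams = length - 2 + 1 = 4 - 2 + 1
= 3


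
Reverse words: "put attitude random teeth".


Original: "put attitude random teeth"
Words (1..n): put | attitude | random | teeth
Reversed (n..1): teeth | random | attitude | put
Result = "teeth random attitude put"


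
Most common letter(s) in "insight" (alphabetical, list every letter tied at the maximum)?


Word: "insight"
Letter counts:
  'g': 1
  'h': 1
  'i': 2
  'n': 1
  's': 1
  't': 1
Maximum count = 2
Most frequent = 'i' (2 times each)


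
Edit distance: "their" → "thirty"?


Word 1: "their" (length 5)
Word 2: "thirty" (length 6)
One optimal edit sequence (insert/delete/substitute each cost 1):
  1. keep 't'
  2. keep 'h'
  3. delete 'e'  (+1)
  4. keep 'i'
  5. keep 'r'
  6. insert 't'  (+1)
  7. insert 'y'  (+1)
Total edit operations: 3
Edit distance = 3


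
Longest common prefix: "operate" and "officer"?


Word 1: "operate"
Word 2: "officer"
Comparing from start:
  Pos 0: 'o' == 'o'
  Pos 1: 'p' != 'f' (stop)
LCP = "o" (length 1)


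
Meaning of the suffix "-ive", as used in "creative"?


Suffix: -ive
Example: creative = create + -ive, with a spelling change
Meaning = tending to


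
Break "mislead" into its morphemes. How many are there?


Word: "mislead"
Morphemes: mis- | lead
Each morpheme carries meaning
= 2 morphemes


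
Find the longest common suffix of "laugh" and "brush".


Word 1: "laugh"
Word 2: "brush"
Comparing from end:
  Pos -1: 'h' == 'h'
  Pos -2: 'g' != 's' (stop)
LCS = "h" (length 1)


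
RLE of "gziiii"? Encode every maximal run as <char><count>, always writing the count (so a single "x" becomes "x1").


String: "gziiii"
Scanning for consecutive runs:
  'g' x 1
  'z' x 1
  'i' x 4
RLE = "g1z1i4"


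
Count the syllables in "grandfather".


Word: "grandfather"
Syllable breakdown: grand-fa-ther
Counting: 3 parts
= 3 syllables


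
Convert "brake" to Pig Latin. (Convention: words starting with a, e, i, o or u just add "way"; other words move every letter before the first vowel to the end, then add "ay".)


Word: "brake"
Starts with consonant(s) → move to end, add 'ay'
Consonant cluster: "br"
Pig Latin = "akebray"


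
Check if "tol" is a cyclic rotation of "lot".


Word: "lot", Candidate: "tol"
Method: check if candidate is substring of word+word
"lotlot" contains "tol"? No
Is rotation = No


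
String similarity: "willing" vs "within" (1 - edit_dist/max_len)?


Word 1: "willing" (length 7)
Word 2: "within" (length 6)
One optimal edit sequence:
  1. keep 'w'
  2. keep 'i'
  3. substitute 'l' -> 't'  (+1)
  4. substitute 'l' -> 'h'  (+1)
  5. keep 'i'
  6. keep 'n'
  7. delete 'g'  (+1)
Edit distance = 3
Max length = max(7, 6) = 7
Similarity = 1 - 3/7
= 0.5714


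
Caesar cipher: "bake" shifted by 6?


Word: "bake"
Shift: 6
Each letter → (letter + shift) mod 26:
  'b' (1) + 6 = 7 → 'h'
  'a' (0) + 6 = 6 → 'g'
  'k' (10) + 6 = 16 → 'q'
  'e' (4) + 6 = 10 → 'k'
Result = "hgqk"


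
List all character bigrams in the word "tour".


Word: "tour" (length 4)
Number of bigrams = 4 - 2 + 1 = 3
  Position 0: "to"
  Position 1: "ou"
  Position 2: "ur"
Bigrams = "to", "ou", "ur"


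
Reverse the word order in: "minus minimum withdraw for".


Original: "minus minimum withdraw for"
Words (1..n): minus | minimum | withdraw | for
Reversed (n..1): for | withdraw | minimum | minus
Result = "for withdraw minimum minus"


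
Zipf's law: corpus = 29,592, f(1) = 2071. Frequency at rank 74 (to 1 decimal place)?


Zipf's law: f(r) = f(1) / r
f(1) = 2071
f(74) = 2071 / 74
= 28.0 occurrences


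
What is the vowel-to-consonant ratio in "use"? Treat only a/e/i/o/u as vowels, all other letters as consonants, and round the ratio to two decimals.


Word: "use"
Vowels (a,e,i,o,u): 2
Consonants: 1
Ratio = 2/1
= 2.00


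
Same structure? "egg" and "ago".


Pattern of "egg": [0, 1, 1]
Pattern of "ago": [0, 1, 2]
Patterns do not match
Same pattern = No


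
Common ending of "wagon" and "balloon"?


Word 1: "wagon"
Word 2: "balloon"
Comparing from end:
  Pos -1: 'n' == 'n'
  Pos -2: 'o' == 'o'
  Pos -3: 'g' != 'o' (stop)
LCS = "on" (length 2)


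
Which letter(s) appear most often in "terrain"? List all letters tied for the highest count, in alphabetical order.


Word: "terrain"
Letter counts:
  'a': 1
  'e': 1
  'i': 1
  'n': 1
  'r': 2
  't': 1
Maximum count = 2
Most frequent = 'r' (2 times each)


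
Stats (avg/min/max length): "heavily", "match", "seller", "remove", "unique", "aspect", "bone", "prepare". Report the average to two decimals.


Lengths: "heavily"=7, "match"=5, "seller"=6, "remove"=6, "unique"=6, "aspect"=6, "bone"=4, "prepare"=7
Sum = 47, Count = 8
Average = 47/8 = 5.88
= avg=5.88, min=4, max=7


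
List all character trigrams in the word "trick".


Word: "trick" (length 5)
Number of trigrams = 5 - 3 + 1 = 3
  Position 0: "tri"
  Position 1: "ric"
  Position 2: "ick"
Trigrams = "tri", "ric", "ick"


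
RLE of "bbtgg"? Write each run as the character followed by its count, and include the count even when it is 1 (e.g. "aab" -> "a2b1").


String: "bbtgg"
Scanning for consecutive runs:
  'b' x 2
  't' x 1
  'g' x 2
RLE = "b2t1g2"


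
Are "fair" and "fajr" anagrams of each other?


Word 1: "fair" → sorted: afir
Word 2: "fajr" → sorted: afjr
Same letters? afir != afjr
Anagram = No


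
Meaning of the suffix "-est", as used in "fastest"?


Suffix: -est
Example: fastest (fast + -est)
Meaning = most


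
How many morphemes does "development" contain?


Word: "development"
Morphemes: develop | -ment
Each morpheme carries meaning
= 2 morphemes


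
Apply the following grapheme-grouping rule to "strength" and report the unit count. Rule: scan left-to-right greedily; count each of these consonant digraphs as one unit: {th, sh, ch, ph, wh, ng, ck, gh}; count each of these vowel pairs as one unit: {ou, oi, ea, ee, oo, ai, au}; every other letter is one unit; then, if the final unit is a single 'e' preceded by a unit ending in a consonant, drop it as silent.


Word: "strength" (8 letters)
Left-to-right scan:
  (1) 's' (letter)
  (2) 't' (letter)
  (3) 'r' (letter)
  (4) 'e' (letter)
  (5) 'ng' (digraph)
  (6) 'th' (digraph)
Units from scan: 6
Sound units = 6 units


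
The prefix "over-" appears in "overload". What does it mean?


Prefix: over-
As in: overload -> over- + load
Meaning = excessive


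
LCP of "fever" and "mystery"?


Word 1: "fever"
Word 2: "mystery"
Comparing from start:
  Pos 0: 'f' != 'm' (stop)
LCP = "" (length 0)


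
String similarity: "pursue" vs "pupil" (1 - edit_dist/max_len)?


Word 1: "pursue" (length 6)
Word 2: "pupil" (length 5)
One optimal edit sequence:
  1. keep 'p'
  2. keep 'u'
  3. delete 'r'  (+1)
  4. substitute 's' -> 'p'  (+1)
  5. substitute 'u' -> 'i'  (+1)
  6. substitute 'e' -> 'l'  (+1)
Edit distance = 4
Max length = max(6, 5) = 6
Similarity = 1 - 4/6
= 0.3333


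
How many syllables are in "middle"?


Word: "middle"
Syllable breakdown: mid | dle
Counting: 2 parts
= 2 syllables


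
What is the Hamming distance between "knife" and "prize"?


Comparing character by character (same length = 5):
  Pos 0: 'k' vs 'p' !=
  Pos 1: 'n' vs 'r' !=
  Pos 2: 'i' vs 'i' =
  Pos 3: 'f' vs 'z' !=
  Pos 4: 'e' vs 'e' =
Hamming distance = 3


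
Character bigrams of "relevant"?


Word: "relevant" (length 8)
Number of bigrams = 8 - 2 + 1 = 7
  Position 0: "re"
  Position 1: "el"
  Position 2: "le"
  Position 3: "ev"
  Position 4: "va"
  Position 5: "an"
  Position 6: "nt"
Bigrams = "re", "el", "le", "ev", "va", "an", "nt"


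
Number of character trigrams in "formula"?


Word: "formula" (length 7)
Number of 3-grams = length - 3 + 1 = 7 - 3 + 1
= 5


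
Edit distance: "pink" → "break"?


Word 1: "pink" (length 4)
Word 2: "break" (length 5)
One optimal edit sequence (insert/delete/substitute each cost 1):
  1. insert 'b'  (+1)
  2. substitute 'p' -> 'r'  (+1)
  3. substitute 'i' -> 'e'  (+1)
  4. substitute 'n' -> 'a'  (+1)
  5. keep 'k'
Total edit operations: 4
Edit distance = 4


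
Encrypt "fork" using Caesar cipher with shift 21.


Word: "fork"
Shift: 21
Each letter → (letter + shift) mod 26:
  'f' (5) + 21 = 0 → 'a'
  'o' (14) + 21 = 9 → 'j'
  'r' (17) + 21 = 12 → 'm'
  'k' (10) + 21 = 5 → 'f'
Result = "ajmf"


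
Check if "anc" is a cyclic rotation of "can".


Word: "can", Candidate: "anc"
Method: check if candidate is substring of word+word
"cancan" contains "anc"? Yes
Is rotation = Yes


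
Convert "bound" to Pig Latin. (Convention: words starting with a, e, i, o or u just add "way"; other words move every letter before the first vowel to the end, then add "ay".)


Word: "bound"
Starts with consonant(s) → move to end, add 'ay'
Consonant cluster: "b"
Pig Latin = "oundbay"


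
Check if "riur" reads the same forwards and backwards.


Word: "riur"
Reversed: "ruir"
Forward == Backward? riur != ruir
Palindrome = No


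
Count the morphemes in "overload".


Word: "overload"
Morphemes: over- + load
Each morpheme carries meaning
= 2 morphemes


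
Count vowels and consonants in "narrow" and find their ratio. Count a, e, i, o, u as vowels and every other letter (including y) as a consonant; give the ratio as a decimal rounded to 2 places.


Word: "narrow"
Vowels (a,e,i,o,u): 2
Consonants: 4
Ratio = 2/4
= 0.50


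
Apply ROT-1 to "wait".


Word: "wait"
Shift: 1
Each letter → (letter + shift) mod 26:
  'w' (22) + 1 = 23 → 'x'
  'a' (0) + 1 = 1 → 'b'
  'i' (8) + 1 = 9 → 'j'
  't' (19) + 1 = 20 → 'u'
Result = "xbju"


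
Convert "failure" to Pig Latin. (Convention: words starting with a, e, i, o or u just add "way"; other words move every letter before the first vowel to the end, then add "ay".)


Word: "failure"
Starts with consonant(s) → move to end, add 'ay'
Consonant cluster: "f"
Pig Latin = "ailurefay"


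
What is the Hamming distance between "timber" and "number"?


Comparing character by character (same length = 6):
  Pos 0: 't' vs 'n' !=
  Pos 1: 'i' vs 'u' !=
  Pos 2: 'm' vs 'm' =
  Pos 3: 'b' vs 'b' =
  Pos 4: 'e' vs 'e' =
  Pos 5: 'r' vs 'r' =
Hamming distance = 2


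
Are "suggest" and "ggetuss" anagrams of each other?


Word 1: "suggest" → sorted: eggsstu
Word 2: "ggetuss" → sorted: eggsstu
Same letters? eggsstu == eggsstu
Anagram = Yes


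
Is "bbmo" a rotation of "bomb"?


Word: "bomb", Candidate: "bbmo"
Method: check if candidate is substring of word+word
"bombbomb" contains "bbmo"? No
Is rotation = No


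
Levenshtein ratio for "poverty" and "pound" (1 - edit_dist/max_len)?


Word 1: "poverty" (length 7)
Word 2: "pound" (length 5)
One optimal edit sequence:
  1. keep 'p'
  2. keep 'o'
  3. delete 'v'  (+1)
  4. delete 'e'  (+1)
  5. substitute 'r' -> 'u'  (+1)
  6. substitute 't' -> 'n'  (+1)
  7. substitute 'y' -> 'd'  (+1)
Edit distance = 5
Max length = max(7, 5) = 7
Similarity = 1 - 5/7
= 0.2857


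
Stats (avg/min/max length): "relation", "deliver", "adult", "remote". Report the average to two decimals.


Lengths: "relation"=8, "deliver"=7, "adult"=5, "remote"=6
Sum = 26, Count = 4
Average = 26/4 = 6.50
= avg=6.50, min=5, max=8


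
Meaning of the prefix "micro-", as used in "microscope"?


Prefix: micro-
Example: microscope (micro- + scope)
Meaning = small


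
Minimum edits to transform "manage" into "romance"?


Word 1: "manage" (length 6)
Word 2: "romance" (length 7)
One optimal edit sequence (insert/delete/substitute each cost 1):
  1. insert 'r'  (+1)
  2. insert 'o'  (+1)
  3. keep 'm'
  4. keep 'a'
  5. keep 'n'
  6. delete 'a'  (+1)
  7. substitute 'g' -> 'c'  (+1)
  8. keep 'e'
Total edit operations: 4
Edit distance = 4


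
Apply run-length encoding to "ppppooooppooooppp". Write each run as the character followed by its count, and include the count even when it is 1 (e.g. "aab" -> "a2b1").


String: "ppppooooppooooppp"
Scanning for consecutive runs:
  'p' x 4
  'o' x 4
  'p' x 2
  'o' x 4
  'p' x 3
RLE = "p4o4p2o4p3"


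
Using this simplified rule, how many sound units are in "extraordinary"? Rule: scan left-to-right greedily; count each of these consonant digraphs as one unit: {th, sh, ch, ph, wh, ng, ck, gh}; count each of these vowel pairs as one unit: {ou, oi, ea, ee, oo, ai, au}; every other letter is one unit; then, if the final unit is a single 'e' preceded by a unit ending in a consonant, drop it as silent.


Word: "extraordinary" (13 letters)
Left-to-right scan:
  (1) 'e' (letter)
  (2) 'x' (letter)
  (3) 't' (letter)
  (4) 'r' (letter)
  (5) 'a' (letter)
  (6) 'o' (letter)
  (7) 'r' (letter)
  (8) 'd' (letter)
  (9) 'i' (letter)
  (10) 'n' (letter)
  (11) 'a' (letter)
  (12) 'r' (letter)
  (13) 'y' (letter)
Units from scan: 13
Sound units = 13 units


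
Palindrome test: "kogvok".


Word: "kogvok"
Reversed: "kovgok"
Forward == Backward? kogvok != kovgok
Palindrome = No


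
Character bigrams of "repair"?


Word: "repair" (length 6)
Number of bigrams = 6 - 2 + 1 = 5
  Position 0: "re"
  Position 1: "ep"
  Position 2: "pa"
  Position 3: "ai"
  Position 4: "ir"
Bigrams = "re", "ep", "pa", "ai", "ir"


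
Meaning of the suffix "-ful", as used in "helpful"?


Suffix: -ful
Example: helpful (help + -ful)
Meaning = full of


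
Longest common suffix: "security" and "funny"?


Word 1: "security"
Word 2: "funny"
Comparing from end:
  Pos -1: 'y' == 'y'
  Pos -2: 't' != 'n' (stop)
LCS = "y" (length 1)


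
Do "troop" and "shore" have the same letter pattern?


Pattern of "troop": [0, 1, 2, 2, 3]
Pattern of "shore": [0, 1, 2, 3, 4]
Patterns do not match
Same pattern = No


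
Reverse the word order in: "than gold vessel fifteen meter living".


Original: "than gold vessel fifteen meter living"
Words (1..n): than | gold | vessel | fifteen | meter | living
Reversed (n..1): living | meter | fifteen | vessel | gold | than
Result = "living meter fifteen vessel gold than"


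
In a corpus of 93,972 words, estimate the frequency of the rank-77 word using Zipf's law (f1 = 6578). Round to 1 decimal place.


Zipf's law: f(r) = f(1) / r
f(1) = 6578
f(77) = 6578 / 77
= 85.4 occurrences


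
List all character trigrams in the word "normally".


Word: "normally" (length 8)
Number of trigrams = 8 - 3 + 1 = 6
  Position 0: "nor"
  Position 1: "orm"
  Position 2: "rma"
  Position 3: "mal"
  Position 4: "all"
  Position 5: "lly"
Trigrams = "nor", "orm", "rma", "mal", "all", "lly"


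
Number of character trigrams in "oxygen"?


Word: "oxygen" (length 6)
Number of 3-grams = length - 3 + 1 = 6 - 3 + 1
= 4


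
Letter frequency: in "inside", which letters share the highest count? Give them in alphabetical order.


Word: "inside"
Letter counts:
  'd': 1
  'e': 1
  'i': 2
  'n': 1
  's': 1
Maximum count = 2
Most frequent = 'i' (2 times each)


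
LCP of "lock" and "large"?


Word 1: "lock"
Word 2: "large"
Comparing from start:
  Pos 0: 'l' == 'l'
  Pos 1: 'o' != 'a' (stop)
LCP = "l" (length 1)


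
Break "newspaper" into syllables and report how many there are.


Word: "newspaper"
Syllable breakdown: news · pa · per
Counting: 3 parts
= 3 syllables


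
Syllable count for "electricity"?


Word: "electricity"
Syllable breakdown: e-lec-tric-i-ty
Counting: 5 parts
= 5 syllables


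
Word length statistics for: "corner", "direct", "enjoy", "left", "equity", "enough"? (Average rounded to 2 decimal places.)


Lengths: "corner"=6, "direct"=6, "enjoy"=5, "left"=4, "equity"=6, "enough"=6
Sum = 33, Count = 6
Average = 33/6 = 5.50
= avg=5.50, min=4, max=6


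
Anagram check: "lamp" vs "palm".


Word 1: "lamp" → sorted: almp
Word 2: "palm" → sorted: almp
Same letters? almp == almp
Anagram = Yes


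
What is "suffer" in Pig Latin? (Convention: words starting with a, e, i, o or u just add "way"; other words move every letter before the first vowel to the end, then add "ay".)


Word: "suffer"
Starts with consonant(s) → move to end, add 'ay'
Consonant cluster: "s"
Pig Latin = "uffersay"


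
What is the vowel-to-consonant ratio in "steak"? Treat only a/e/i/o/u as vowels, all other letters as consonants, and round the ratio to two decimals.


Word: "steak"
Vowels (a,e,i,o,u): 2
Consonants: 3
Ratio = 2/3
= 0.67


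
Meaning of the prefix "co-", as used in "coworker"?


Prefix: co-
As in: coworker -> co- + worker
Meaning = together


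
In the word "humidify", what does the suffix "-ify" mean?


Suffix: -ify
As in: humidify -> humid + -ify
Meaning = to make


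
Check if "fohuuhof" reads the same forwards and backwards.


Word: "fohuuhof"
Reversed: "fohuuhof"
Forward == Backward? fohuuhof == fohuuhof
Palindrome = Yes


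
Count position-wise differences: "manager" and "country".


Comparing character by character (same length = 7):
  Pos 0: 'm' vs 'c' !=
  Pos 1: 'a' vs 'o' !=
  Pos 2: 'n' vs 'u' !=
  Pos 3: 'a' vs 'n' !=
  Pos 4: 'g' vs 't' !=
  Pos 5: 'e' vs 'r' !=
  Pos 6: 'r' vs 'y' !=
Hamming distance = 7


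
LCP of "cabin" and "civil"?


Word 1: "cabin"
Word 2: "civil"
Comparing from start:
  Pos 0: 'c' == 'c'
  Pos 1: 'a' != 'i' (stop)
LCP = "c" (length 1)


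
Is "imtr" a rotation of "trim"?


Word: "trim", Candidate: "imtr"
Method: check if candidate is substring of word+word
"trimtrim" contains "imtr"? Yes
Is rotation = Yes


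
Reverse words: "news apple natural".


Original: "news apple natural"
Words (1..n): news | apple | natural
Reversed (n..1): natural | apple | news
Result = "natural apple news"


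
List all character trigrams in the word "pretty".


Word: "pretty" (length 6)
Number of trigrams = 6 - 3 + 1 = 4
  Position 0: "pre"
  Position 1: "ret"
  Position 2: "ett"
  Position 3: "tty"
Trigrams = "pre", "ret", "ett", "tty"


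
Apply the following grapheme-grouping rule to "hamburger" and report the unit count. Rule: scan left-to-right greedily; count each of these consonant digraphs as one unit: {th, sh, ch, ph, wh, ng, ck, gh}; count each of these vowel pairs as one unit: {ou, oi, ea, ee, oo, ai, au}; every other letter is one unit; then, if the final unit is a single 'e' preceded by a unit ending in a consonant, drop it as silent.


Word: "hamburger" (9 letters)
Left-to-right scan:
  (1) 'h' (letter)
  (2) 'a' (letter)
  (3) 'm' (letter)
  (4) 'b' (letter)
  (5) 'u' (letter)
  (6) 'r' (letter)
  (7) 'g' (letter)
  (8) 'e' (letter)
  (9) 'r' (letter)
Units from scan: 9
Sound units = 9 units


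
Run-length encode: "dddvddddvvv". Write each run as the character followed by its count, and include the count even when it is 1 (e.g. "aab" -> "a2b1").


String: "dddvddddvvv"
Scanning for consecutive runs:
  'd' x 3
  'v' x 1
  'd' x 4
  'v' x 3
RLE = "d3v1d4v3"


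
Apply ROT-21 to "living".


Word: "living"
Shift: 21
Each letter → (letter + shift) mod 26:
  'l' (11) + 21 = 6 → 'g'
  'i' (8) + 21 = 3 → 'd'
  'v' (21) + 21 = 16 → 'q'
  'i' (8) + 21 = 3 → 'd'
  'n' (13) + 21 = 8 → 'i'
  'g' (6) + 21 = 1 → 'b'
Result = "gdqdib"


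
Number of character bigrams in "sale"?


Word: "sale" (length 4)
Number of 2-grams = length - 2 + 1 = 4 - 2 + 1
= 3


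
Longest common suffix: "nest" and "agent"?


Word 1: "nest"
Word 2: "agent"
Comparing from end:
  Pos -1: 't' == 't'
  Pos -2: 's' != 'n' (stop)
LCS = "t" (length 1)


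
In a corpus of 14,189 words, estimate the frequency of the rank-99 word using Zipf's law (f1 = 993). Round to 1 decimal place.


Zipf's law: f(r) = f(1) / r
f(1) = 993
f(99) = 993 / 99
= 10.0 occurrences


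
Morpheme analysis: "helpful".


Word: "helpful"
Morphemes: help / -ful
Each morpheme carries meaning
= 2 morphemes


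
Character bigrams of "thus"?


Word: "thus" (length 4)
Number of bigrams = 4 - 2 + 1 = 3
  Position 0: "th"
  Position 1: "hu"
  Position 2: "us"
Bigrams = "th", "hu", "us"


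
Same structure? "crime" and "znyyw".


Pattern of "crime": [0, 1, 2, 3, 4]
Pattern of "znyyw": [0, 1, 2, 2, 3]
Patterns do not match
Same pattern = No


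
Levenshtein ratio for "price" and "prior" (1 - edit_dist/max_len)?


Word 1: "price" (length 5)
Word 2: "prior" (length 5)
One optimal edit sequence:
  1. keep 'p'
  2. keep 'r'
  3. keep 'i'
  4. substitute 'c' -> 'o'  (+1)
  5. substitute 'e' -> 'r'  (+1)
Edit distance = 2
Max length = max(5, 5) = 5
Similarity = 1 - 2/5
= 0.6000


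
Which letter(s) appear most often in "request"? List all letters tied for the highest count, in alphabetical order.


Word: "request"
Letter counts:
  'e': 2
  'q': 1
  'r': 1
  's': 1
  't': 1
  'u': 1
Maximum count = 2
Most frequent = 'e' (2 times each)


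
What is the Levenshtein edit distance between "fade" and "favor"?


Word 1: "fade" (length 4)
Word 2: "favor" (length 5)
One optimal edit sequence (insert/delete/substitute each cost 1):
  1. keep 'f'
  2. keep 'a'
  3. insert 'v'  (+1)
  4. substitute 'd' -> 'o'  (+1)
  5. substitute 'e' -> 'r'  (+1)
Total edit operations: 3
Edit distance = 3


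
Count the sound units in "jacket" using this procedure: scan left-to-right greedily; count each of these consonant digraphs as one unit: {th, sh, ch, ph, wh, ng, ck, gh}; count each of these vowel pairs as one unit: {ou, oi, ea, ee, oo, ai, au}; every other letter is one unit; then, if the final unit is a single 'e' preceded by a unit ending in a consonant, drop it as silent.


Word: "jacket" (6 letters)
Left-to-right scan:
  1. 'j' (letter)
  2. 'a' (letter)
  3. 'ck' (digraph)
  4. 'e' (letter)
  5. 't' (letter)
Units from scan: 5
Sound units = 5 units


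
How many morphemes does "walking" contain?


Word: "walking"
Morphemes: walk | -ing
Each morpheme carries meaning
= 2 morphemes


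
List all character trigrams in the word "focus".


Word: "focus" (length 5)
Number of trigrams = 5 - 3 + 1 = 3
  Position 0: "foc"
  Position 1: "ocu"
  Position 2: "cus"
Trigrams = "foc", "ocu", "cus"


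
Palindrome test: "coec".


Word: "coec"
Reversed: "ceoc"
Forward == Backward? coec != ceoc
Palindrome = No


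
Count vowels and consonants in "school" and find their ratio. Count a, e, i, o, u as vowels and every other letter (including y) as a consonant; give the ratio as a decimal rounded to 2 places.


Word: "school"
Vowels (a,e,i,o,u): 2
Consonants: 4
Ratio = 2/4
= 0.50


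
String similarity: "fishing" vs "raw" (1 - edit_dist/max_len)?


Word 1: "fishing" (length 7)
Word 2: "raw" (length 3)
One optimal edit sequence:
  1. delete 'f'  (+1)
  2. delete 'i'  (+1)
  3. delete 's'  (+1)
  4. delete 'h'  (+1)
  5. substitute 'i' -> 'r'  (+1)
  6. substitute 'n' -> 'a'  (+1)
  7. substitute 'g' -> 'w'  (+1)
Edit distance = 7
Max length = max(7, 3) = 7
Similarity = 1 - 7/7
= 0.0000


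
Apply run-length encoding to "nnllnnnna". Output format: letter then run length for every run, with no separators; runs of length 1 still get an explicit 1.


String: "nnllnnnna"
Scanning for consecutive runs:
  'n' x 2
  'l' x 2
  'n' x 4
  'a' x 1
RLE = "n2l2n4a1"


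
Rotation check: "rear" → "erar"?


Word: "rear", Candidate: "erar"
Method: check if candidate is substring of word+word
"rearrear" contains "erar"? No
Is rotation = No


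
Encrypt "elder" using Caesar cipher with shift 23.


Word: "elder"
Shift: 23
Each letter → (letter + shift) mod 26:
  'e' (4) + 23 = 1 → 'b'
  'l' (11) + 23 = 8 → 'i'
  'd' (3) + 23 = 0 → 'a'
  'e' (4) + 23 = 1 → 'b'
  'r' (17) + 23 = 14 → 'o'
Result = "biabo"


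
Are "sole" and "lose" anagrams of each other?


Word 1: "sole" → sorted: elos
Word 2: "lose" → sorted: elos
Same letters? elos == elos
Anagram = Yes


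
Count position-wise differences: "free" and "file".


Comparing character by character (same length = 4):
  Pos 0: 'f' vs 'f' =
  Pos 1: 'r' vs 'i' !=
  Pos 2: 'e' vs 'l' !=
  Pos 3: 'e' vs 'e' =
Hamming distance = 2


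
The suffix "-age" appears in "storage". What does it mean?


Suffix: -age
As in: storage -> store + -age, with a spelling change
Meaning = result / collection


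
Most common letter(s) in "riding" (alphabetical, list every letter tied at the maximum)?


Word: "riding"
Letter counts:
  'd': 1
  'g': 1
  'i': 2
  'n': 1
  'r': 1
Maximum count = 2
Most frequent = 'i' (2 times each)


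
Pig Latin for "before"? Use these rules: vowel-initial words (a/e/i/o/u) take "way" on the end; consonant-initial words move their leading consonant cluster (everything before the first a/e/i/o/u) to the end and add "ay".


Word: "before"
Starts with consonant(s) → move to end, add 'ay'
Consonant cluster: "b"
Pig Latin = "eforebay"


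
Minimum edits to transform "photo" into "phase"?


Word 1: "photo" (length 5)
Word 2: "phase" (length 5)
One optimal edit sequence (insert/delete/substitute each cost 1):
  1. keep 'p'
  2. keep 'h'
  3. substitute 'o' -> 'a'  (+1)
  4. substitute 't' -> 's'  (+1)
  5. substitute 'o' -> 'e'  (+1)
Total edit operations: 3
Edit distance = 3


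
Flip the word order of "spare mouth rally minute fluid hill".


Original: "spare mouth rally minute fluid hill"
Words (1..n): spare | mouth | rally | minute | fluid | hill
Reversed (n..1): hill | fluid | minute | rally | mouth | spare
Result = "hill fluid minute rally mouth spare"


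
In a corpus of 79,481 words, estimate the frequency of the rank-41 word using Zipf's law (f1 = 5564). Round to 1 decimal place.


Zipf's law: f(r) = f(1) / r
f(1) = 5564
f(41) = 5564 / 41
= 135.7 occurrences


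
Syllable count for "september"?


Word: "september"
Syllable breakdown: sep · tem · ber
Counting: 3 parts
= 3 syllables


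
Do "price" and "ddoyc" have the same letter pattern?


Pattern of "price": [0, 1, 2, 3, 4]
Pattern of "ddoyc": [0, 0, 1, 2, 3]
Patterns do not match
Same pattern = No


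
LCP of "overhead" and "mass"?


Word 1: "overhead"
Word 2: "mass"
Comparing from start:
  Pos 0: 'o' != 'm' (stop)
LCP = "" (length 0)


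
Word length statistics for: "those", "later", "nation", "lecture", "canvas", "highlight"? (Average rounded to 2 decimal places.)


Lengths: "those"=5, "later"=5, "nation"=6, "lecture"=7, "canvas"=6, "highlight"=9
Sum = 38, Count = 6
Average = 38/6 = 6.33
= avg=6.33, min=5, max=9


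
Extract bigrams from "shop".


Word: "shop" (length 4)
Number of bigrams = 4 - 2 + 1 = 3
  Position 0: "sh"
  Position 1: "ho"
  Position 2: "op"
Bigrams = "sh", "ho", "op"


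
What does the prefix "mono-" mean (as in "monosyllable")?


Prefix: mono-
Example: monosyllable (mono- + syllable)
Meaning = one


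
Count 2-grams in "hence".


Word: "hence" (length 5)
Number of 2-grams = length - 2 + 1 = 5 - 2 + 1
= 4


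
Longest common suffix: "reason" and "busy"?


Word 1: "reason"
Word 2: "busy"
Comparing from end:
  Pos -1: 'n' != 'y' (stop)
LCS = "" (length 0)


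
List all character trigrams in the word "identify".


Word: "identify" (length 8)
Number of trigrams = 8 - 3 + 1 = 6
  Position 0: "ide"
  Position 1: "den"
  Position 2: "ent"
  Position 3: "nti"
  Position 4: "tif"
  Position 5: "ify"
Trigrams = "ide", "den", "ent", "nti", "tif", "ify"


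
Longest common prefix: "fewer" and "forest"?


Word 1: "fewer"
Word 2: "forest"
Comparing from start:
  Pos 0: 'f' == 'f'
  Pos 1: 'e' != 'o' (stop)
LCP = "f" (length 1)


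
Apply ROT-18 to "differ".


Word: "differ"
Shift: 18
Each letter → (letter + shift) mod 26:
  'd' (3) + 18 = 21 → 'v'
  'i' (8) + 18 = 0 → 'a'
  'f' (5) + 18 = 23 → 'x'
  'f' (5) + 18 = 23 → 'x'
  'e' (4) + 18 = 22 → 'w'
  'r' (17) + 18 = 9 → 'j'
Result = "vaxxwj"


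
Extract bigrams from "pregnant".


Word: "pregnant" (length 8)
Number of bigrams = 8 - 2 + 1 = 7
  Position 0: "pr"
  Position 1: "re"
  Position 2: "eg"
  Position 3: "gn"
  Position 4: "na"
  Position 5: "an"
  Position 6: "nt"
Bigrams = "pr", "re", "eg", "gn", "na", "an", "nt"


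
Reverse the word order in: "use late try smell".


Original: "use late try smell"
Words (1..n): use | late | try | smell
Reversed (n..1): smell | try | late | use
Result = "smell try late use"


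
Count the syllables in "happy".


Word: "happy"
Syllable breakdown: hap · py
Counting: 2 parts
= 2 syllables


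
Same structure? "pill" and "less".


Pattern of "pill": [0, 1, 2, 2]
Pattern of "less": [0, 1, 2, 2]
Patterns match
Same pattern = Yes


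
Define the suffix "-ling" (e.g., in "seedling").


Suffix: -ling
Example: seedling (seed + -ling)
Meaning = small / young


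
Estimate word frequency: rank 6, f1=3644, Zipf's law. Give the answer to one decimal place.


Zipf's law: f(r) = f(1) / r
f(1) = 3644
f(6) = 3644 / 6
= 607.3 occurrences


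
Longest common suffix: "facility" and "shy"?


Word 1: "facility"
Word 2: "shy"
Comparing from end:
  Pos -1: 'y' == 'y'
  Pos -2: 't' != 'h' (stop)
LCS = "y" (length 1)


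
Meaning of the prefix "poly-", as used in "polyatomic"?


Prefix: poly-
Example: polyatomic = poly- + atomic
Meaning = many


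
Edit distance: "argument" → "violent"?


Word 1: "argument" (length 8)
Word 2: "violent" (length 7)
One optimal edit sequence (insert/delete/substitute each cost 1):
  1. delete 'a'  (+1)
  2. substitute 'r' -> 'v'  (+1)
  3. substitute 'g' -> 'i'  (+1)
  4. substitute 'u' -> 'o'  (+1)
  5. substitute 'm' -> 'l'  (+1)
  6. keep 'e'
  7. keep 'n'
  8. keep 't'
Total edit operations: 5
Edit distance = 5


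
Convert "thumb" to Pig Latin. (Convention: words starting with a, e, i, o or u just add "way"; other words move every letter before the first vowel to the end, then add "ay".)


Word: "thumb"
Starts with consonant(s) → move to end, add 'ay'
Consonant cluster: "th"
Pig Latin = "umbthay"


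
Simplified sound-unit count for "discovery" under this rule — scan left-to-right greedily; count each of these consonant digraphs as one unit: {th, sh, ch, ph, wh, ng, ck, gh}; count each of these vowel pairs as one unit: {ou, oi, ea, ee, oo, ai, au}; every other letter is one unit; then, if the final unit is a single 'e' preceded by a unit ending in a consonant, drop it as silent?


Word: "discovery" (9 letters)
Left-to-right scan:
  (1) 'd' (letter)
  (2) 'i' (letter)
  (3) 's' (letter)
  (4) 'c' (letter)
  (5) 'o' (letter)
  (6) 'v' (letter)
  (7) 'e' (letter)
  (8) 'r' (letter)
  (9) 'y' (letter)
Units from scan: 9
Sound units = 9 units


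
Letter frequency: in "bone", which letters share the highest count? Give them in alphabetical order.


Word: "bone"
Letter counts:
  'b': 1
  'e': 1
  'n': 1
  'o': 1
Maximum count = 1
Most frequent = 'b', 'e', 'n', 'o' (1 time each)


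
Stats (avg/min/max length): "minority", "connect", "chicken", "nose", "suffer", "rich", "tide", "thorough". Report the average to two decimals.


Lengths: "minority"=8, "connect"=7, "chicken"=7, "nose"=4, "suffer"=6, "rich"=4, "tide"=4, "thorough"=8
Sum = 48, Count = 8
Average = 48/8 = 6.00
= avg=6.00, min=4, max=8


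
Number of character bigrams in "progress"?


Word: "progress" (length 8)
Number of 2-grams = length - 2 + 1 = 8 - 2 + 1
= 7


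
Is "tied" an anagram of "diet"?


Word 1: "diet" → sorted: deit
Word 2: "tied" → sorted: deit
Same letters? deit == deit
Anagram = Yes


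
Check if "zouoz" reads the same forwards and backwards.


Word: "zouoz"
Reversed: "zouoz"
Forward == Backward? zouoz == zouoz
Palindrome = Yes


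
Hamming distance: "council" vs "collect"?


Comparing character by character (same length = 7):
  Pos 0: 'c' vs 'c' =
  Pos 1: 'o' vs 'o' =
  Pos 2: 'u' vs 'l' !=
  Pos 3: 'n' vs 'l' !=
  Pos 4: 'c' vs 'e' !=
  Pos 5: 'i' vs 'c' !=
  Pos 6: 'l' vs 't' !=
Hamming distance = 5


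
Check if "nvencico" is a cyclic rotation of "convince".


Word: "convince", Candidate: "nvencico"
Method: check if candidate is substring of word+word
"convinceconvince" contains "nvencico"? No
Is rotation = No
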